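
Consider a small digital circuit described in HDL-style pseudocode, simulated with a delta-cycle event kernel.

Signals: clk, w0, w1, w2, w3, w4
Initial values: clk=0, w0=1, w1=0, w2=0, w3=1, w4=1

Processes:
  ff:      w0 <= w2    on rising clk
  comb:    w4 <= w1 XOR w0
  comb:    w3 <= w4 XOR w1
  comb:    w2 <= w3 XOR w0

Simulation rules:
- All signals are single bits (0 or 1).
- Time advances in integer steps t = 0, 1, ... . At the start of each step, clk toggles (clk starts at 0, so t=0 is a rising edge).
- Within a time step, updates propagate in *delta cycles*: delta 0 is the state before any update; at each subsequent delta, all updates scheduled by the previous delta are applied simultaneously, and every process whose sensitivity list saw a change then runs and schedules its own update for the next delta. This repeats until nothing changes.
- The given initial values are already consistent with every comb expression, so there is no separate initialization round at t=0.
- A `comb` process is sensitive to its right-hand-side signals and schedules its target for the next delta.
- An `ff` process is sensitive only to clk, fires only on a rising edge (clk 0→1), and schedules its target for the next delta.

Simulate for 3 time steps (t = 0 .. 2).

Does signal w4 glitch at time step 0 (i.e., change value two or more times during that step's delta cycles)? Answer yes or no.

no

[bits: w1,w2,w4,w0,w3,clk]
t=0: Δ0=001110 Δ1=001111 Δ2=001011 Δ3=010011 Δ4=010001 Δ5=000001 | 5Δ
t=1: Δ0=000001 Δ1=000000 | 1Δ
t=2: Δ0=000000 Δ1=000001 | 1Δ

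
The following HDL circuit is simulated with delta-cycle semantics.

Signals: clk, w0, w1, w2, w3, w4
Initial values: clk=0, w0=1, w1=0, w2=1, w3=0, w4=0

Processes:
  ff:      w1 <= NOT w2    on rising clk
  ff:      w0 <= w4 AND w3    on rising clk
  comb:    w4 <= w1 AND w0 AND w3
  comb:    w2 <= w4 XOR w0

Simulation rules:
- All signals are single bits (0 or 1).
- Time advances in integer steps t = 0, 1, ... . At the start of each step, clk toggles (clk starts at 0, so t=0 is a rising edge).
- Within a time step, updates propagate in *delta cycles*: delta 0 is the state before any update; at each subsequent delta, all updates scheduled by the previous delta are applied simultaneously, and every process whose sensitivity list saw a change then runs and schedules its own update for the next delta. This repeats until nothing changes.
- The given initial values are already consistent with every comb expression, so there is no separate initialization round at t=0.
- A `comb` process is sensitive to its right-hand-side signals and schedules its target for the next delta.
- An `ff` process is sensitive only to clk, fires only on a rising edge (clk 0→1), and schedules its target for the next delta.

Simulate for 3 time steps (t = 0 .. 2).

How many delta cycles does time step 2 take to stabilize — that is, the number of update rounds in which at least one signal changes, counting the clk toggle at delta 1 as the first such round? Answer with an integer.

2

[bits: w1,w0,w2,clk,w3,w4]
t=0: Δ0=011000 Δ1=011100 Δ2=001100 Δ3=000100 | 3Δ
t=1: Δ0=000100 Δ1=000000 | 1Δ
t=2: Δ0=000000 Δ1=000100 Δ2=100100 | 2Δ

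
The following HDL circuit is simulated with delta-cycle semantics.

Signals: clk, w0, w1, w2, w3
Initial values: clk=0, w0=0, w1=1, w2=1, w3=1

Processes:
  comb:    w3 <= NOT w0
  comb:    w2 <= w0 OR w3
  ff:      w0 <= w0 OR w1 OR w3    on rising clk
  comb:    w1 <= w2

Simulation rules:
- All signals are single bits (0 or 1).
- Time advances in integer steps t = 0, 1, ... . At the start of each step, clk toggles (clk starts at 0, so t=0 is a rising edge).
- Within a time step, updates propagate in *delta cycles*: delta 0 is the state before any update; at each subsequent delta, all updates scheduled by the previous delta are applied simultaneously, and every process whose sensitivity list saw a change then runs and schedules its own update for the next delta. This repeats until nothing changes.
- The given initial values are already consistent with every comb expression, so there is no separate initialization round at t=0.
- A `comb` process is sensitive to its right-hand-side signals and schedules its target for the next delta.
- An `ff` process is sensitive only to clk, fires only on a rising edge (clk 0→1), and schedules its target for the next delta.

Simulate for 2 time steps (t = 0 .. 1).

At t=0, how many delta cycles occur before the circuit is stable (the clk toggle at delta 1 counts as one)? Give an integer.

t0.Δ0 w1=1 w0=0 w3=1 w2=1 clk=0
t0.Δ1 w1=1 w0=0 w3=1 w2=1 clk=1
t0.Δ2 w1=1 w0=1 w3=1 w2=1 clk=1
t0.Δ3 w1=1 w0=1 w3=0 w2=1 clk=1
t1.Δ0 w1=1 w0=1 w3=0 w2=1 clk=1
t1.Δ1 w1=1 w0=1 w3=0 w2=1 clk=0

3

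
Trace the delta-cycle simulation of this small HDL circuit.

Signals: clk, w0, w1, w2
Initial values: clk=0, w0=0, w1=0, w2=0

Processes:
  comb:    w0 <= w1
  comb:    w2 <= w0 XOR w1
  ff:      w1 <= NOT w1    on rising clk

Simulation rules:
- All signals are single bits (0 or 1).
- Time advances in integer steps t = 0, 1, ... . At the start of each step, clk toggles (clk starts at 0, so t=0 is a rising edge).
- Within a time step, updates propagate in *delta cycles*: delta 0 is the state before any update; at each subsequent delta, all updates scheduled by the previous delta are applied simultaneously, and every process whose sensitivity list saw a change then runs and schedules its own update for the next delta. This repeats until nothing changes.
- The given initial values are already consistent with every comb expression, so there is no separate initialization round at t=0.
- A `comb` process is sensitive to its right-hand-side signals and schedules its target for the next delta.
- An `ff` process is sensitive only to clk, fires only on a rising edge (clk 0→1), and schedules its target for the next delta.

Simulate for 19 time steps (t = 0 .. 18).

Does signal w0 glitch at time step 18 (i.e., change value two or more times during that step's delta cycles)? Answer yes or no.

no

t0.Δ0 clk=0 w0=0 w2=0 w1=0
t0.Δ1 clk=1 w0=0 w2=0 w1=0
t0.Δ2 clk=1 w0=0 w2=0 w1=1
t0.Δ3 clk=1 w0=1 w2=1 w1=1
t0.Δ4 clk=1 w0=1 w2=0 w1=1
t1.Δ0 clk=1 w0=1 w2=0 w1=1
t1.Δ1 clk=0 w0=1 w2=0 w1=1
t2.Δ0 clk=0 w0=1 w2=0 w1=1
t2.Δ1 clk=1 w0=1 w2=0 w1=1
t2.Δ2 clk=1 w0=1 w2=0 w1=0
t2.Δ3 clk=1 w0=0 w2=1 w1=0
t2.Δ4 clk=1 w0=0 w2=0 w1=0
t3.Δ0 clk=1 w0=0 w2=0 w1=0
t3.Δ1 clk=0 w0=0 w2=0 w1=0
t4.Δ0 clk=0 w0=0 w2=0 w1=0
t4.Δ1 clk=1 w0=0 w2=0 w1=0
t4.Δ2 clk=1 w0=0 w2=0 w1=1
t4.Δ3 clk=1 w0=1 w2=1 w1=1
t4.Δ4 clk=1 w0=1 w2=0 w1=1
t5.Δ0 clk=1 w0=1 w2=0 w1=1
t5.Δ1 clk=0 w0=1 w2=0 w1=1
t6.Δ0 clk=0 w0=1 w2=0 w1=1
t6.Δ1 clk=1 w0=1 w2=0 w1=1
t6.Δ2 clk=1 w0=1 w2=0 w1=0
t6.Δ3 clk=1 w0=0 w2=1 w1=0
t6.Δ4 clk=1 w0=0 w2=0 w1=0
t7.Δ0 clk=1 w0=0 w2=0 w1=0
t7.Δ1 clk=0 w0=0 w2=0 w1=0
t8.Δ0 clk=0 w0=0 w2=0 w1=0
t8.Δ1 clk=1 w0=0 w2=0 w1=0
t8.Δ2 clk=1 w0=0 w2=0 w1=1
t8.Δ3 clk=1 w0=1 w2=1 w1=1
t8.Δ4 clk=1 w0=1 w2=0 w1=1
t9.Δ0 clk=1 w0=1 w2=0 w1=1
t9.Δ1 clk=0 w0=1 w2=0 w1=1
t10.Δ0 clk=0 w0=1 w2=0 w1=1
t10.Δ1 clk=1 w0=1 w2=0 w1=1
t10.Δ2 clk=1 w0=1 w2=0 w1=0
t10.Δ3 clk=1 w0=0 w2=1 w1=0
t10.Δ4 clk=1 w0=0 w2=0 w1=0
t11.Δ0 clk=1 w0=0 w2=0 w1=0
t11.Δ1 clk=0 w0=0 w2=0 w1=0
t12.Δ0 clk=0 w0=0 w2=0 w1=0
t12.Δ1 clk=1 w0=0 w2=0 w1=0
t12.Δ2 clk=1 w0=0 w2=0 w1=1
t12.Δ3 clk=1 w0=1 w2=1 w1=1
t12.Δ4 clk=1 w0=1 w2=0 w1=1
t13.Δ0 clk=1 w0=1 w2=0 w1=1
t13.Δ1 clk=0 w0=1 w2=0 w1=1
t14.Δ0 clk=0 w0=1 w2=0 w1=1
t14.Δ1 clk=1 w0=1 w2=0 w1=1
t14.Δ2 clk=1 w0=1 w2=0 w1=0
t14.Δ3 clk=1 w0=0 w2=1 w1=0
t14.Δ4 clk=1 w0=0 w2=0 w1=0
t15.Δ0 clk=1 w0=0 w2=0 w1=0
t15.Δ1 clk=0 w0=0 w2=0 w1=0
t16.Δ0 clk=0 w0=0 w2=0 w1=0
t16.Δ1 clk=1 w0=0 w2=0 w1=0
t16.Δ2 clk=1 w0=0 w2=0 w1=1
t16.Δ3 clk=1 w0=1 w2=1 w1=1
t16.Δ4 clk=1 w0=1 w2=0 w1=1
t17.Δ0 clk=1 w0=1 w2=0 w1=1
t17.Δ1 clk=0 w0=1 w2=0 w1=1
t18.Δ0 clk=0 w0=1 w2=0 w1=1
t18.Δ1 clk=1 w0=1 w2=0 w1=1
t18.Δ2 clk=1 w0=1 w2=0 w1=0
t18.Δ3 clk=1 w0=0 w2=1 w1=0
t18.Δ4 clk=1 w0=0 w2=0 w1=0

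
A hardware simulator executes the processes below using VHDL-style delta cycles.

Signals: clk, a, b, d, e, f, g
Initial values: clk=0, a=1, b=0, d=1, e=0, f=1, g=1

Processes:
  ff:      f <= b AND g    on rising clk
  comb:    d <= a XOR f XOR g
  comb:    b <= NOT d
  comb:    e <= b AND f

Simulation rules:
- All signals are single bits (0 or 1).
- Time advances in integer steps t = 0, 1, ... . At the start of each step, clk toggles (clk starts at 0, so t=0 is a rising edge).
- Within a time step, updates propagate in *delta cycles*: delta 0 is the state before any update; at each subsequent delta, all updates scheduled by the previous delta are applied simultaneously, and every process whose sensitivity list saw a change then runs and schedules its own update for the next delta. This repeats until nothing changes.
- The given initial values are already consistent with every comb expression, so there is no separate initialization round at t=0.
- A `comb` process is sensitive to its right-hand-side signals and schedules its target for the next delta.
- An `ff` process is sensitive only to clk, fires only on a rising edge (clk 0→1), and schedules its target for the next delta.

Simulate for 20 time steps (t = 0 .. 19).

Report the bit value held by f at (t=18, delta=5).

1

t=0 Δ0: d=1 a=1 g=1 clk=0 e=0 b=0 f=1
  Δ1: clk:0→1
  Δ2: f:1→0
  Δ3: d:1→0
  Δ4: b:0→1
  (4Δ to stable)
t=1 Δ0: d=0 a=1 g=1 clk=1 e=0 b=1 f=0
  Δ1: clk:1→0
  (1Δ to stable)
t=2 Δ0: d=0 a=1 g=1 clk=0 e=0 b=1 f=0
  Δ1: clk:0→1
  Δ2: f:0→1
  Δ3: d:0→1, e:0→1
  Δ4: b:1→0
  Δ5: e:1→0
  (5Δ to stable)
t=3 Δ0: d=1 a=1 g=1 clk=1 e=0 b=0 f=1
  Δ1: clk:1→0
  (1Δ to stable)
t=4 Δ0: d=1 a=1 g=1 clk=0 e=0 b=0 f=1
  Δ1: clk:0→1
  Δ2: f:1→0
  Δ3: d:1→0
  Δ4: b:0→1
  (4Δ to stable)
t=5 Δ0: d=0 a=1 g=1 clk=1 e=0 b=1 f=0
  Δ1: clk:1→0
  (1Δ to stable)
t=6 Δ0: d=0 a=1 g=1 clk=0 e=0 b=1 f=0
  Δ1: clk:0→1
  Δ2: f:0→1
  Δ3: d:0→1, e:0→1
  Δ4: b:1→0
  Δ5: e:1→0
  (5Δ to stable)
t=7 Δ0: d=1 a=1 g=1 clk=1 e=0 b=0 f=1
  Δ1: clk:1→0
  (1Δ to stable)
t=8 Δ0: d=1 a=1 g=1 clk=0 e=0 b=0 f=1
  Δ1: clk:0→1
  Δ2: f:1→0
  Δ3: d:1→0
  Δ4: b:0→1
  (4Δ to stable)
t=9 Δ0: d=0 a=1 g=1 clk=1 e=0 b=1 f=0
  Δ1: clk:1→0
  (1Δ to stable)
t=10 Δ0: d=0 a=1 g=1 clk=0 e=0 b=1 f=0
  Δ1: clk:0→1
  Δ2: f:0→1
  Δ3: d:0→1, e:0→1
  Δ4: b:1→0
  Δ5: e:1→0
  (5Δ to stable)
t=11 Δ0: d=1 a=1 g=1 clk=1 e=0 b=0 f=1
  Δ1: clk:1→0
  (1Δ to stable)
t=12 Δ0: d=1 a=1 g=1 clk=0 e=0 b=0 f=1
  Δ1: clk:0→1
  Δ2: f:1→0
  Δ3: d:1→0
  Δ4: b:0→1
  (4Δ to stable)
t=13 Δ0: d=0 a=1 g=1 clk=1 e=0 b=1 f=0
  Δ1: clk:1→0
  (1Δ to stable)
t=14 Δ0: d=0 a=1 g=1 clk=0 e=0 b=1 f=0
  Δ1: clk:0→1
  Δ2: f:0→1
  Δ3: d:0→1, e:0→1
  Δ4: b:1→0
  Δ5: e:1→0
  (5Δ to stable)
t=15 Δ0: d=1 a=1 g=1 clk=1 e=0 b=0 f=1
  Δ1: clk:1→0
  (1Δ to stable)
t=16 Δ0: d=1 a=1 g=1 clk=0 e=0 b=0 f=1
  Δ1: clk:0→1
  Δ2: f:1→0
  Δ3: d:1→0
  Δ4: b:0→1
  (4Δ to stable)
t=17 Δ0: d=0 a=1 g=1 clk=1 e=0 b=1 f=0
  Δ1: clk:1→0
  (1Δ to stable)
t=18 Δ0: d=0 a=1 g=1 clk=0 e=0 b=1 f=0
  Δ1: clk:0→1
  Δ2: f:0→1
  Δ3: d:0→1, e:0→1
  Δ4: b:1→0
  Δ5: e:1→0
  (5Δ to stable)
t=19 Δ0: d=1 a=1 g=1 clk=1 e=0 b=0 f=1
  Δ1: clk:1→0
  (1Δ to stable)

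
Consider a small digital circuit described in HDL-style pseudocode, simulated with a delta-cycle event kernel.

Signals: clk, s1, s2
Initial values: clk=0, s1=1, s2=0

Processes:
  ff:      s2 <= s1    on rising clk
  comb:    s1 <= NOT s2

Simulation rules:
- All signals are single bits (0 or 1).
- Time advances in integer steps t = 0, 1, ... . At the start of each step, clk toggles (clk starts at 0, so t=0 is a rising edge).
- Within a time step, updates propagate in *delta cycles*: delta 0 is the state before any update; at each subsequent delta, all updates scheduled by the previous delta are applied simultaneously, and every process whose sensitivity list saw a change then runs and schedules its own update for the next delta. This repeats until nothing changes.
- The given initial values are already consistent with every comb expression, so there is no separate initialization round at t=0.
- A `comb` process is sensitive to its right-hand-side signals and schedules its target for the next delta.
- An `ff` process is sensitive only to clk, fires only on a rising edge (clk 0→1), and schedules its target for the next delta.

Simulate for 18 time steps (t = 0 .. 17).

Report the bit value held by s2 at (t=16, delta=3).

t0.Δ0 s2=0 clk=0 s1=1
t0.Δ1 s2=0 clk=1 s1=1
t0.Δ2 s2=1 clk=1 s1=1
t0.Δ3 s2=1 clk=1 s1=0
t1.Δ0 s2=1 clk=1 s1=0
t1.Δ1 s2=1 clk=0 s1=0
t2.Δ0 s2=1 clk=0 s1=0
t2.Δ1 s2=1 clk=1 s1=0
t2.Δ2 s2=0 clk=1 s1=0
t2.Δ3 s2=0 clk=1 s1=1
t3.Δ0 s2=0 clk=1 s1=1
t3.Δ1 s2=0 clk=0 s1=1
t4.Δ0 s2=0 clk=0 s1=1
t4.Δ1 s2=0 clk=1 s1=1
t4.Δ2 s2=1 clk=1 s1=1
t4.Δ3 s2=1 clk=1 s1=0
t5.Δ0 s2=1 clk=1 s1=0
t5.Δ1 s2=1 clk=0 s1=0
t6.Δ0 s2=1 clk=0 s1=0
t6.Δ1 s2=1 clk=1 s1=0
t6.Δ2 s2=0 clk=1 s1=0
t6.Δ3 s2=0 clk=1 s1=1
t7.Δ0 s2=0 clk=1 s1=1
t7.Δ1 s2=0 clk=0 s1=1
t8.Δ0 s2=0 clk=0 s1=1
t8.Δ1 s2=0 clk=1 s1=1
t8.Δ2 s2=1 clk=1 s1=1
t8.Δ3 s2=1 clk=1 s1=0
t9.Δ0 s2=1 clk=1 s1=0
t9.Δ1 s2=1 clk=0 s1=0
t10.Δ0 s2=1 clk=0 s1=0
t10.Δ1 s2=1 clk=1 s1=0
t10.Δ2 s2=0 clk=1 s1=0
t10.Δ3 s2=0 clk=1 s1=1
t11.Δ0 s2=0 clk=1 s1=1
t11.Δ1 s2=0 clk=0 s1=1
t12.Δ0 s2=0 clk=0 s1=1
t12.Δ1 s2=0 clk=1 s1=1
t12.Δ2 s2=1 clk=1 s1=1
t12.Δ3 s2=1 clk=1 s1=0
t13.Δ0 s2=1 clk=1 s1=0
t13.Δ1 s2=1 clk=0 s1=0
t14.Δ0 s2=1 clk=0 s1=0
t14.Δ1 s2=1 clk=1 s1=0
t14.Δ2 s2=0 clk=1 s1=0
t14.Δ3 s2=0 clk=1 s1=1
t15.Δ0 s2=0 clk=1 s1=1
t15.Δ1 s2=0 clk=0 s1=1
t16.Δ0 s2=0 clk=0 s1=1
t16.Δ1 s2=0 clk=1 s1=1
t16.Δ2 s2=1 clk=1 s1=1
t16.Δ3 s2=1 clk=1 s1=0
t17.Δ0 s2=1 clk=1 s1=0
t17.Δ1 s2=1 clk=0 s1=0

1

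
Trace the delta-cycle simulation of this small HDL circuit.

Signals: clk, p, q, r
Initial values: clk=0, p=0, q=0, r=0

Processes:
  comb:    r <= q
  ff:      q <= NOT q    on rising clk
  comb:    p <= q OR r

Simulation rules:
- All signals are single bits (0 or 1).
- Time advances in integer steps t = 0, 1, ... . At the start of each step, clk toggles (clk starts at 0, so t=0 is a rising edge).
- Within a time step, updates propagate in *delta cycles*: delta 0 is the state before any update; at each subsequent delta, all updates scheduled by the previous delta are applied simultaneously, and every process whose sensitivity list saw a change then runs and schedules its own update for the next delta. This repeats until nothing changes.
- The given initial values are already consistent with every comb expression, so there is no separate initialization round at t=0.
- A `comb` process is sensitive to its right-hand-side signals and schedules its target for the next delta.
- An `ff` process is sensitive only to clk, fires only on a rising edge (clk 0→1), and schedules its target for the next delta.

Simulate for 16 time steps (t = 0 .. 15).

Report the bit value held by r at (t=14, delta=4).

t=0 Δ0: p=0 q=0 clk=0 r=0
  Δ1: clk:0→1
  Δ2: q:0→1
  Δ3: p:0→1, r:0→1
  (3Δ to stable)
t=1 Δ0: p=1 q=1 clk=1 r=1
  Δ1: clk:1→0
  (1Δ to stable)
t=2 Δ0: p=1 q=1 clk=0 r=1
  Δ1: clk:0→1
  Δ2: q:1→0
  Δ3: r:1→0
  Δ4: p:1→0
  (4Δ to stable)
t=3 Δ0: p=0 q=0 clk=1 r=0
  Δ1: clk:1→0
  (1Δ to stable)
t=4 Δ0: p=0 q=0 clk=0 r=0
  Δ1: clk:0→1
  Δ2: q:0→1
  Δ3: p:0→1, r:0→1
  (3Δ to stable)
t=5 Δ0: p=1 q=1 clk=1 r=1
  Δ1: clk:1→0
  (1Δ to stable)
t=6 Δ0: p=1 q=1 clk=0 r=1
  Δ1: clk:0→1
  Δ2: q:1→0
  Δ3: r:1→0
  Δ4: p:1→0
  (4Δ to stable)
t=7 Δ0: p=0 q=0 clk=1 r=0
  Δ1: clk:1→0
  (1Δ to stable)
t=8 Δ0: p=0 q=0 clk=0 r=0
  Δ1: clk:0→1
  Δ2: q:0→1
  Δ3: p:0→1, r:0→1
  (3Δ to stable)
t=9 Δ0: p=1 q=1 clk=1 r=1
  Δ1: clk:1→0
  (1Δ to stable)
t=10 Δ0: p=1 q=1 clk=0 r=1
  Δ1: clk:0→1
  Δ2: q:1→0
  Δ3: r:1→0
  Δ4: p:1→0
  (4Δ to stable)
t=11 Δ0: p=0 q=0 clk=1 r=0
  Δ1: clk:1→0
  (1Δ to stable)
t=12 Δ0: p=0 q=0 clk=0 r=0
  Δ1: clk:0→1
  Δ2: q:0→1
  Δ3: p:0→1, r:0→1
  (3Δ to stable)
t=13 Δ0: p=1 q=1 clk=1 r=1
  Δ1: clk:1→0
  (1Δ to stable)
t=14 Δ0: p=1 q=1 clk=0 r=1
  Δ1: clk:0→1
  Δ2: q:1→0
  Δ3: r:1→0
  Δ4: p:1→0
  (4Δ to stable)
t=15 Δ0: p=0 q=0 clk=1 r=0
  Δ1: clk:1→0
  (1Δ to stable)

0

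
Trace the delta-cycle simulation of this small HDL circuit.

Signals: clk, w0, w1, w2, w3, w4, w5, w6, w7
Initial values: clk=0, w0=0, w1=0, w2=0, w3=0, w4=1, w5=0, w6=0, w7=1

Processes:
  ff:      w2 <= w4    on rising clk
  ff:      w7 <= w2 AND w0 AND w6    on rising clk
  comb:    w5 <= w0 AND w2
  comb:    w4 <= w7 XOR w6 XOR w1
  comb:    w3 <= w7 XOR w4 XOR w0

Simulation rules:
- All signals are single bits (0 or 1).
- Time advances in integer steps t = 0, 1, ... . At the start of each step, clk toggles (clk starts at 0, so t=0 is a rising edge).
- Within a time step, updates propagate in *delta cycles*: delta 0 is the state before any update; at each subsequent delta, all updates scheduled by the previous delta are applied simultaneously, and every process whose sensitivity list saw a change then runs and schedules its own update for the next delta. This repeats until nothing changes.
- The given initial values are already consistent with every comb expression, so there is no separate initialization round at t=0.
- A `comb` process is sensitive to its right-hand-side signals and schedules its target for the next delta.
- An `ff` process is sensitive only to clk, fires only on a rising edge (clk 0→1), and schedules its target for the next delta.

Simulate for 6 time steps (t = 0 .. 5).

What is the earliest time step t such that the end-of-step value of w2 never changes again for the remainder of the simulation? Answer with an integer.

t=0 Δ0: w4=1 w5=0 w2=0 w0=0 w1=0 clk=0 w6=0 w7=1 w3=0
  Δ1: clk:0→1
  Δ2: w2:0→1, w7:1→0
  Δ3: w4:1→0, w3:0→1
  Δ4: w3:1→0
  (4Δ to stable)
t=1 Δ0: w4=0 w5=0 w2=1 w0=0 w1=0 clk=1 w6=0 w7=0 w3=0
  Δ1: clk:1→0
  (1Δ to stable)
t=2 Δ0: w4=0 w5=0 w2=1 w0=0 w1=0 clk=0 w6=0 w7=0 w3=0
  Δ1: clk:0→1
  Δ2: w2:1→0
  (2Δ to stable)
t=3 Δ0: w4=0 w5=0 w2=0 w0=0 w1=0 clk=1 w6=0 w7=0 w3=0
  Δ1: clk:1→0
  (1Δ to stable)
t=4 Δ0: w4=0 w5=0 w2=0 w0=0 w1=0 clk=0 w6=0 w7=0 w3=0
  Δ1: clk:0→1
  (1Δ to stable)
t=5 Δ0: w4=0 w5=0 w2=0 w0=0 w1=0 clk=1 w6=0 w7=0 w3=0
  Δ1: clk:1→0
  (1Δ to stable)

2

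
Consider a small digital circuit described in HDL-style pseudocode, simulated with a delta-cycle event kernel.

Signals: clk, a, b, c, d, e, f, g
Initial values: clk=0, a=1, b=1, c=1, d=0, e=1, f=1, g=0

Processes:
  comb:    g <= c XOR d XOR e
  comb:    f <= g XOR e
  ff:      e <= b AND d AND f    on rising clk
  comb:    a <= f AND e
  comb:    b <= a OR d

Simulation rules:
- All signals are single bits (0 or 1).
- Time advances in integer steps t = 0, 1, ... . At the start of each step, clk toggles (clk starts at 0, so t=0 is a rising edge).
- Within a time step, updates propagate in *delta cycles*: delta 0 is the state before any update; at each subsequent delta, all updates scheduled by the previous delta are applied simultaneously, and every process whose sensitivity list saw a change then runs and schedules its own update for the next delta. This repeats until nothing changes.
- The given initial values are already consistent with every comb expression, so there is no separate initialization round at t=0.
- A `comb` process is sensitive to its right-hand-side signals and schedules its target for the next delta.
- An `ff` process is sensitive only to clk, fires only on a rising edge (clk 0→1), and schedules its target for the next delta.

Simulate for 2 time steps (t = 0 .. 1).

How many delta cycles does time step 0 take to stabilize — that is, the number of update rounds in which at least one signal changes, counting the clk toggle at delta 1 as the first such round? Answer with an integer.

4

[bits: f,e,d,a,c,clk,b,g]
t=0: Δ0=11011010 Δ1=11011110 Δ2=10011110 Δ3=00001111 Δ4=10001101 | 4Δ
t=1: Δ0=10001101 Δ1=10001001 | 1Δ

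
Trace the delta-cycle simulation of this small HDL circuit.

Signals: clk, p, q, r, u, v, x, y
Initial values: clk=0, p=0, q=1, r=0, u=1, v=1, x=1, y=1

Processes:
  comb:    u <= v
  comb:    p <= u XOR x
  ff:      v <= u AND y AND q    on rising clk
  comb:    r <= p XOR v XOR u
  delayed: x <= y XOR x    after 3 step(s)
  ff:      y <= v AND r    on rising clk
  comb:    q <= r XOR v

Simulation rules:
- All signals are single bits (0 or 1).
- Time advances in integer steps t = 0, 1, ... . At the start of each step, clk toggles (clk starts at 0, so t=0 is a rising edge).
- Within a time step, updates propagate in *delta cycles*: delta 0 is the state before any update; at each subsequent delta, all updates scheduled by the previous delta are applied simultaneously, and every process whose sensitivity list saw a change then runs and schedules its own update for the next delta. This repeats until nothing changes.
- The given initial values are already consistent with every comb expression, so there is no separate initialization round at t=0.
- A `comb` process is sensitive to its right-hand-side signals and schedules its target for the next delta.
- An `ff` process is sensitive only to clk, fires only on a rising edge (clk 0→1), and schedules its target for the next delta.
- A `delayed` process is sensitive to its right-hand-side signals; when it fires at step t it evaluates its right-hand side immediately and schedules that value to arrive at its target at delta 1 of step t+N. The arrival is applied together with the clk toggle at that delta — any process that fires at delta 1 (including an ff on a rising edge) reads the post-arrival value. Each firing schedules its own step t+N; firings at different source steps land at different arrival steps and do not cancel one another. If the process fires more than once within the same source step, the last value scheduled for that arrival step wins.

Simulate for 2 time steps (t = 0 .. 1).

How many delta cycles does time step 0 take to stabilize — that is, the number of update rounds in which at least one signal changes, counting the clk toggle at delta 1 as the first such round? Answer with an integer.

2

[bits: v,u,p,x,y,q,r,clk]
t=0: Δ0=11011100 Δ1=11011101 Δ2=11010101 | 2Δ
t=1: Δ0=11010101 Δ1=11010100 | 1Δ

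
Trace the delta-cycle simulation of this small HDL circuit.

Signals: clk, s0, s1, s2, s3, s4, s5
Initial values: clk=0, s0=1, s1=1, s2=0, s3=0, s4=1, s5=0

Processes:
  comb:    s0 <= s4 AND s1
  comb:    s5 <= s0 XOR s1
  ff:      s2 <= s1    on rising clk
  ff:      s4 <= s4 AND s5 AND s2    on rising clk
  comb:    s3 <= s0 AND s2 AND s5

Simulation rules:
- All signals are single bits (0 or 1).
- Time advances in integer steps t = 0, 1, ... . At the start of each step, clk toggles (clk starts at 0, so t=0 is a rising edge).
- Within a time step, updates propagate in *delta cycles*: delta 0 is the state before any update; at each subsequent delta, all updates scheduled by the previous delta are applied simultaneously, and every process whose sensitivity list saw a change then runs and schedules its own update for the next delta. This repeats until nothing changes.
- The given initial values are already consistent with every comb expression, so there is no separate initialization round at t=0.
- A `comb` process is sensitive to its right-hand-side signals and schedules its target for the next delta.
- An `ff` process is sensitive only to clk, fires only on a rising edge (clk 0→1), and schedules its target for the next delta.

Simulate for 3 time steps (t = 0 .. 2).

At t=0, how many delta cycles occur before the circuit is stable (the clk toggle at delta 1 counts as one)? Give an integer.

4

[bits: s3,s1,s0,s5,s4,clk,s2]
t=0: Δ0=0110100 Δ1=0110110 Δ2=0110011 Δ3=0100011 Δ4=0101011 | 4Δ
t=1: Δ0=0101011 Δ1=0101001 | 1Δ
t=2: Δ0=0101001 Δ1=0101011 | 1Δ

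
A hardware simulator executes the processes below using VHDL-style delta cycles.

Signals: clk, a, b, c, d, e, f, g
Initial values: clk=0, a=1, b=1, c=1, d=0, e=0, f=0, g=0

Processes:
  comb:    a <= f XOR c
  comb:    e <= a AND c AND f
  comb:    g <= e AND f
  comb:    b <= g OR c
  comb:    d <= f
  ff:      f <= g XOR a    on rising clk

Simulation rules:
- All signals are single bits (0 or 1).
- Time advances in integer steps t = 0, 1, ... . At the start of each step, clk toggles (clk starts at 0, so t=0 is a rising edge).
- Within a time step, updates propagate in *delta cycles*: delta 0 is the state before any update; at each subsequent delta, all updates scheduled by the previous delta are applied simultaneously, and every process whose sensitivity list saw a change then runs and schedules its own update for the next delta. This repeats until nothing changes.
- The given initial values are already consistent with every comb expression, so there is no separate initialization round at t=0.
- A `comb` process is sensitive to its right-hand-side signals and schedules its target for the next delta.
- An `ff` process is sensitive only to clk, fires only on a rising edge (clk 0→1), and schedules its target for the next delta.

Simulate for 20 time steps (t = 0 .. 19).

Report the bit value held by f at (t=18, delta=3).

0

t0.Δ0 b=1 c=1 f=0 e=0 g=0 d=0 a=1 clk=0
t0.Δ1 b=1 c=1 f=0 e=0 g=0 d=0 a=1 clk=1
t0.Δ2 b=1 c=1 f=1 e=0 g=0 d=0 a=1 clk=1
t0.Δ3 b=1 c=1 f=1 e=1 g=0 d=1 a=0 clk=1
t0.Δ4 b=1 c=1 f=1 e=0 g=1 d=1 a=0 clk=1
t0.Δ5 b=1 c=1 f=1 e=0 g=0 d=1 a=0 clk=1
t1.Δ0 b=1 c=1 f=1 e=0 g=0 d=1 a=0 clk=1
t1.Δ1 b=1 c=1 f=1 e=0 g=0 d=1 a=0 clk=0
t2.Δ0 b=1 c=1 f=1 e=0 g=0 d=1 a=0 clk=0
t2.Δ1 b=1 c=1 f=1 e=0 g=0 d=1 a=0 clk=1
t2.Δ2 b=1 c=1 f=0 e=0 g=0 d=1 a=0 clk=1
t2.Δ3 b=1 c=1 f=0 e=0 g=0 d=0 a=1 clk=1
t3.Δ0 b=1 c=1 f=0 e=0 g=0 d=0 a=1 clk=1
t3.Δ1 b=1 c=1 f=0 e=0 g=0 d=0 a=1 clk=0
t4.Δ0 b=1 c=1 f=0 e=0 g=0 d=0 a=1 clk=0
t4.Δ1 b=1 c=1 f=0 e=0 g=0 d=0 a=1 clk=1
t4.Δ2 b=1 c=1 f=1 e=0 g=0 d=0 a=1 clk=1
t4.Δ3 b=1 c=1 f=1 e=1 g=0 d=1 a=0 clk=1
t4.Δ4 b=1 c=1 f=1 e=0 g=1 d=1 a=0 clk=1
t4.Δ5 b=1 c=1 f=1 e=0 g=0 d=1 a=0 clk=1
t5.Δ0 b=1 c=1 f=1 e=0 g=0 d=1 a=0 clk=1
t5.Δ1 b=1 c=1 f=1 e=0 g=0 d=1 a=0 clk=0
t6.Δ0 b=1 c=1 f=1 e=0 g=0 d=1 a=0 clk=0
t6.Δ1 b=1 c=1 f=1 e=0 g=0 d=1 a=0 clk=1
t6.Δ2 b=1 c=1 f=0 e=0 g=0 d=1 a=0 clk=1
t6.Δ3 b=1 c=1 f=0 e=0 g=0 d=0 a=1 clk=1
t7.Δ0 b=1 c=1 f=0 e=0 g=0 d=0 a=1 clk=1
t7.Δ1 b=1 c=1 f=0 e=0 g=0 d=0 a=1 clk=0
t8.Δ0 b=1 c=1 f=0 e=0 g=0 d=0 a=1 clk=0
t8.Δ1 b=1 c=1 f=0 e=0 g=0 d=0 a=1 clk=1
t8.Δ2 b=1 c=1 f=1 e=0 g=0 d=0 a=1 clk=1
t8.Δ3 b=1 c=1 f=1 e=1 g=0 d=1 a=0 clk=1
t8.Δ4 b=1 c=1 f=1 e=0 g=1 d=1 a=0 clk=1
t8.Δ5 b=1 c=1 f=1 e=0 g=0 d=1 a=0 clk=1
t9.Δ0 b=1 c=1 f=1 e=0 g=0 d=1 a=0 clk=1
t9.Δ1 b=1 c=1 f=1 e=0 g=0 d=1 a=0 clk=0
t10.Δ0 b=1 c=1 f=1 e=0 g=0 d=1 a=0 clk=0
t10.Δ1 b=1 c=1 f=1 e=0 g=0 d=1 a=0 clk=1
t10.Δ2 b=1 c=1 f=0 e=0 g=0 d=1 a=0 clk=1
t10.Δ3 b=1 c=1 f=0 e=0 g=0 d=0 a=1 clk=1
t11.Δ0 b=1 c=1 f=0 e=0 g=0 d=0 a=1 clk=1
t11.Δ1 b=1 c=1 f=0 e=0 g=0 d=0 a=1 clk=0
t12.Δ0 b=1 c=1 f=0 e=0 g=0 d=0 a=1 clk=0
t12.Δ1 b=1 c=1 f=0 e=0 g=0 d=0 a=1 clk=1
t12.Δ2 b=1 c=1 f=1 e=0 g=0 d=0 a=1 clk=1
t12.Δ3 b=1 c=1 f=1 e=1 g=0 d=1 a=0 clk=1
t12.Δ4 b=1 c=1 f=1 e=0 g=1 d=1 a=0 clk=1
t12.Δ5 b=1 c=1 f=1 e=0 g=0 d=1 a=0 clk=1
t13.Δ0 b=1 c=1 f=1 e=0 g=0 d=1 a=0 clk=1
t13.Δ1 b=1 c=1 f=1 e=0 g=0 d=1 a=0 clk=0
t14.Δ0 b=1 c=1 f=1 e=0 g=0 d=1 a=0 clk=0
t14.Δ1 b=1 c=1 f=1 e=0 g=0 d=1 a=0 clk=1
t14.Δ2 b=1 c=1 f=0 e=0 g=0 d=1 a=0 clk=1
t14.Δ3 b=1 c=1 f=0 e=0 g=0 d=0 a=1 clk=1
t15.Δ0 b=1 c=1 f=0 e=0 g=0 d=0 a=1 clk=1
t15.Δ1 b=1 c=1 f=0 e=0 g=0 d=0 a=1 clk=0
t16.Δ0 b=1 c=1 f=0 e=0 g=0 d=0 a=1 clk=0
t16.Δ1 b=1 c=1 f=0 e=0 g=0 d=0 a=1 clk=1
t16.Δ2 b=1 c=1 f=1 e=0 g=0 d=0 a=1 clk=1
t16.Δ3 b=1 c=1 f=1 e=1 g=0 d=1 a=0 clk=1
t16.Δ4 b=1 c=1 f=1 e=0 g=1 d=1 a=0 clk=1
t16.Δ5 b=1 c=1 f=1 e=0 g=0 d=1 a=0 clk=1
t17.Δ0 b=1 c=1 f=1 e=0 g=0 d=1 a=0 clk=1
t17.Δ1 b=1 c=1 f=1 e=0 g=0 d=1 a=0 clk=0
t18.Δ0 b=1 c=1 f=1 e=0 g=0 d=1 a=0 clk=0
t18.Δ1 b=1 c=1 f=1 e=0 g=0 d=1 a=0 clk=1
t18.Δ2 b=1 c=1 f=0 e=0 g=0 d=1 a=0 clk=1
t18.Δ3 b=1 c=1 f=0 e=0 g=0 d=0 a=1 clk=1
t19.Δ0 b=1 c=1 f=0 e=0 g=0 d=0 a=1 clk=1
t19.Δ1 b=1 c=1 f=0 e=0 g=0 d=0 a=1 clk=0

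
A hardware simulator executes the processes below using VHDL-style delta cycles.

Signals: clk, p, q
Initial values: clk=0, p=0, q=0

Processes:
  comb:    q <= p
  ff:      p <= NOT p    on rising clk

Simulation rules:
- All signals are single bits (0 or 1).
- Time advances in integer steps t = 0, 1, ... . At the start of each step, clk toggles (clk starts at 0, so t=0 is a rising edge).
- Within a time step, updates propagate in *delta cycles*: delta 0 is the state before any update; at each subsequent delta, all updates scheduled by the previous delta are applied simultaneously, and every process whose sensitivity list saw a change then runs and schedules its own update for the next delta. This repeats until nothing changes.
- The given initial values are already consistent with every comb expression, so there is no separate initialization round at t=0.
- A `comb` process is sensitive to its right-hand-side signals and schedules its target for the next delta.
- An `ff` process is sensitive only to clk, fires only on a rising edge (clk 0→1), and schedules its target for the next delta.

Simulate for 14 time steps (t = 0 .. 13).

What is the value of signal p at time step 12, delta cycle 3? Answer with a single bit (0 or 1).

1

t0.Δ0 q=0 p=0 clk=0
t0.Δ1 q=0 p=0 clk=1
t0.Δ2 q=0 p=1 clk=1
t0.Δ3 q=1 p=1 clk=1
t1.Δ0 q=1 p=1 clk=1
t1.Δ1 q=1 p=1 clk=0
t2.Δ0 q=1 p=1 clk=0
t2.Δ1 q=1 p=1 clk=1
t2.Δ2 q=1 p=0 clk=1
t2.Δ3 q=0 p=0 clk=1
t3.Δ0 q=0 p=0 clk=1
t3.Δ1 q=0 p=0 clk=0
t4.Δ0 q=0 p=0 clk=0
t4.Δ1 q=0 p=0 clk=1
t4.Δ2 q=0 p=1 clk=1
t4.Δ3 q=1 p=1 clk=1
t5.Δ0 q=1 p=1 clk=1
t5.Δ1 q=1 p=1 clk=0
t6.Δ0 q=1 p=1 clk=0
t6.Δ1 q=1 p=1 clk=1
t6.Δ2 q=1 p=0 clk=1
t6.Δ3 q=0 p=0 clk=1
t7.Δ0 q=0 p=0 clk=1
t7.Δ1 q=0 p=0 clk=0
t8.Δ0 q=0 p=0 clk=0
t8.Δ1 q=0 p=0 clk=1
t8.Δ2 q=0 p=1 clk=1
t8.Δ3 q=1 p=1 clk=1
t9.Δ0 q=1 p=1 clk=1
t9.Δ1 q=1 p=1 clk=0
t10.Δ0 q=1 p=1 clk=0
t10.Δ1 q=1 p=1 clk=1
t10.Δ2 q=1 p=0 clk=1
t10.Δ3 q=0 p=0 clk=1
t11.Δ0 q=0 p=0 clk=1
t11.Δ1 q=0 p=0 clk=0
t12.Δ0 q=0 p=0 clk=0
t12.Δ1 q=0 p=0 clk=1
t12.Δ2 q=0 p=1 clk=1
t12.Δ3 q=1 p=1 clk=1
t13.Δ0 q=1 p=1 clk=1
t13.Δ1 q=1 p=1 clk=0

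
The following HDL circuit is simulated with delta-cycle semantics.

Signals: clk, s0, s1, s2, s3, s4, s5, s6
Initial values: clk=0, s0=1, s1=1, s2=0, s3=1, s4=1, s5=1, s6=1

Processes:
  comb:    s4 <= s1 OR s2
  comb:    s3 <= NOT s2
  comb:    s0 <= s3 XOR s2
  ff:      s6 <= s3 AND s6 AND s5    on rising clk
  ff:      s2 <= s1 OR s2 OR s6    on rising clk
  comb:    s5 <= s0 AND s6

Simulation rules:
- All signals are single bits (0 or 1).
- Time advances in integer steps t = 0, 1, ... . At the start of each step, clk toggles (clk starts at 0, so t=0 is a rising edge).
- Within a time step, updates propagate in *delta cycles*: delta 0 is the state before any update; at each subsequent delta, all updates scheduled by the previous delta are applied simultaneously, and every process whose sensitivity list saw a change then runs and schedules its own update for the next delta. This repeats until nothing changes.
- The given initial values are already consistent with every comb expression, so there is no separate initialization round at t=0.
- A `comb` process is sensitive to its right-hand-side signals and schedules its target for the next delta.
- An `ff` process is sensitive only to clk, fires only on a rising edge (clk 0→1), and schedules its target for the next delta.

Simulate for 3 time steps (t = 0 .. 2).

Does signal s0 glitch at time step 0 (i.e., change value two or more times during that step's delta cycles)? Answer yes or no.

t0.Δ0 clk=0 s6=1 s3=1 s2=0 s4=1 s5=1 s0=1 s1=1
t0.Δ1 clk=1 s6=1 s3=1 s2=0 s4=1 s5=1 s0=1 s1=1
t0.Δ2 clk=1 s6=1 s3=1 s2=1 s4=1 s5=1 s0=1 s1=1
t0.Δ3 clk=1 s6=1 s3=0 s2=1 s4=1 s5=1 s0=0 s1=1
t0.Δ4 clk=1 s6=1 s3=0 s2=1 s4=1 s5=0 s0=1 s1=1
t0.Δ5 clk=1 s6=1 s3=0 s2=1 s4=1 s5=1 s0=1 s1=1
t1.Δ0 clk=1 s6=1 s3=0 s2=1 s4=1 s5=1 s0=1 s1=1
t1.Δ1 clk=0 s6=1 s3=0 s2=1 s4=1 s5=1 s0=1 s1=1
t2.Δ0 clk=0 s6=1 s3=0 s2=1 s4=1 s5=1 s0=1 s1=1
t2.Δ1 clk=1 s6=1 s3=0 s2=1 s4=1 s5=1 s0=1 s1=1
t2.Δ2 clk=1 s6=0 s3=0 s2=1 s4=1 s5=1 s0=1 s1=1
t2.Δ3 clk=1 s6=0 s3=0 s2=1 s4=1 s5=0 s0=1 s1=1

yes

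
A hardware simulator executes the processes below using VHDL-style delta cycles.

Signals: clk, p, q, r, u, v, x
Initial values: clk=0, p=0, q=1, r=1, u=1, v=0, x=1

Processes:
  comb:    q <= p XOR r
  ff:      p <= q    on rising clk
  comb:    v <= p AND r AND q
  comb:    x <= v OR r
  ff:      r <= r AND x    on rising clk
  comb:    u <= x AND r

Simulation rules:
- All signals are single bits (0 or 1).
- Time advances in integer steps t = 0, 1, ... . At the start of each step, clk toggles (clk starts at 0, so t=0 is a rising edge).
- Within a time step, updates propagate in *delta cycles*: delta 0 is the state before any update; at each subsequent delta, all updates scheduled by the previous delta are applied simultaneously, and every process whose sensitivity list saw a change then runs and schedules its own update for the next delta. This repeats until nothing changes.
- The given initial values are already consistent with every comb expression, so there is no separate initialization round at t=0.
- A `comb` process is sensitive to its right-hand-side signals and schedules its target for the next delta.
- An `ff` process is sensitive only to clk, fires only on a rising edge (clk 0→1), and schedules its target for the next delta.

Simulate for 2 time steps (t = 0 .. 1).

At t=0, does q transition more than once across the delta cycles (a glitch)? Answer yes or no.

t=0 Δ0: v=0 x=1 p=0 u=1 r=1 q=1 clk=0
  Δ1: clk:0→1
  Δ2: p:0→1
  Δ3: v:0→1, q:1→0
  Δ4: v:1→0
  (4Δ to stable)
t=1 Δ0: v=0 x=1 p=1 u=1 r=1 q=0 clk=1
  Δ1: clk:1→0
  (1Δ to stable)

no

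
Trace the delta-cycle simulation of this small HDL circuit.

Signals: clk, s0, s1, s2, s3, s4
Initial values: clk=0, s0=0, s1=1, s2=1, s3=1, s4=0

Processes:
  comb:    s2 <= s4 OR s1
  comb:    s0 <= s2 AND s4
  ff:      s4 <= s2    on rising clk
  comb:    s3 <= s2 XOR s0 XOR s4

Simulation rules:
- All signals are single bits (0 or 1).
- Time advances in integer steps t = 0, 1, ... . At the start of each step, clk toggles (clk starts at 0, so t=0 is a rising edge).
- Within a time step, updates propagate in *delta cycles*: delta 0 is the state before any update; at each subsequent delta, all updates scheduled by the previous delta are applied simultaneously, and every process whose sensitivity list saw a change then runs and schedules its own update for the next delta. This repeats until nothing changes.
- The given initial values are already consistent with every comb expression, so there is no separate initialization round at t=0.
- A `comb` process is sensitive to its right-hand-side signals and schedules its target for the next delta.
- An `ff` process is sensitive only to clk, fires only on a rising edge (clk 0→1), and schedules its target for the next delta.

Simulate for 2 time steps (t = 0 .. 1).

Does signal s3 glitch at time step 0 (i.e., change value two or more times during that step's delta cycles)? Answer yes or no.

yes

t0.Δ0 clk=0 s4=0 s3=1 s1=1 s2=1 s0=0
t0.Δ1 clk=1 s4=0 s3=1 s1=1 s2=1 s0=0
t0.Δ2 clk=1 s4=1 s3=1 s1=1 s2=1 s0=0
t0.Δ3 clk=1 s4=1 s3=0 s1=1 s2=1 s0=1
t0.Δ4 clk=1 s4=1 s3=1 s1=1 s2=1 s0=1
t1.Δ0 clk=1 s4=1 s3=1 s1=1 s2=1 s0=1
t1.Δ1 clk=0 s4=1 s3=1 s1=1 s2=1 s0=1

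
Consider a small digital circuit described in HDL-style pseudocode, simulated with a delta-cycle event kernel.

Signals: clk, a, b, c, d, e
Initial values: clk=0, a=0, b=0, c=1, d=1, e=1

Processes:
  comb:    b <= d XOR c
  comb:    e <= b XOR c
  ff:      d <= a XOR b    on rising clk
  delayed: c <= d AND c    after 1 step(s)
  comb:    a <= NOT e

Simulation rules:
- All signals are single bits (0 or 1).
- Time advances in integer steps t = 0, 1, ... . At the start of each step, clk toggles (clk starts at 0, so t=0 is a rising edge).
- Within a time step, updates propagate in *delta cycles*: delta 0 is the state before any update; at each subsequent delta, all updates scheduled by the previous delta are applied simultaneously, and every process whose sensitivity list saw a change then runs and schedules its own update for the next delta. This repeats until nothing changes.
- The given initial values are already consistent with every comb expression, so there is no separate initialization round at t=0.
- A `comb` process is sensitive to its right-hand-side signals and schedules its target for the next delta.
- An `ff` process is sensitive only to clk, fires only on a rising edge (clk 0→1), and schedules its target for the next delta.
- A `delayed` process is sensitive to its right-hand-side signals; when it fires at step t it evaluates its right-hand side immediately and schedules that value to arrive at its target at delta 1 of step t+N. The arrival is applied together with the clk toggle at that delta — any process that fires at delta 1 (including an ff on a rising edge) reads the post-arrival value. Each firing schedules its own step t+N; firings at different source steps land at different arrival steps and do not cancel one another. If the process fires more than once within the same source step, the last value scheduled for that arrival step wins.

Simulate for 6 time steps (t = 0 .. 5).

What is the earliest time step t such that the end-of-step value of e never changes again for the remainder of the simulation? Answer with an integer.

2

[bits: d,c,b,e,clk,a]
t=0: Δ0=110100 Δ1=110110 Δ2=010110 Δ3=011110 Δ4=011010 Δ5=011011 | 5Δ
t=1: Δ0=011011 Δ1=001001 Δ2=000101 Δ3=000000 Δ4=000001 | 4Δ
t=2: Δ0=000001 Δ1=000011 Δ2=100011 Δ3=101011 Δ4=101111 Δ5=101110 | 5Δ
t=3: Δ0=101110 Δ1=101100 | 1Δ
t=4: Δ0=101100 Δ1=101110 | 1Δ
t=5: Δ0=101110 Δ1=101100 | 1Δ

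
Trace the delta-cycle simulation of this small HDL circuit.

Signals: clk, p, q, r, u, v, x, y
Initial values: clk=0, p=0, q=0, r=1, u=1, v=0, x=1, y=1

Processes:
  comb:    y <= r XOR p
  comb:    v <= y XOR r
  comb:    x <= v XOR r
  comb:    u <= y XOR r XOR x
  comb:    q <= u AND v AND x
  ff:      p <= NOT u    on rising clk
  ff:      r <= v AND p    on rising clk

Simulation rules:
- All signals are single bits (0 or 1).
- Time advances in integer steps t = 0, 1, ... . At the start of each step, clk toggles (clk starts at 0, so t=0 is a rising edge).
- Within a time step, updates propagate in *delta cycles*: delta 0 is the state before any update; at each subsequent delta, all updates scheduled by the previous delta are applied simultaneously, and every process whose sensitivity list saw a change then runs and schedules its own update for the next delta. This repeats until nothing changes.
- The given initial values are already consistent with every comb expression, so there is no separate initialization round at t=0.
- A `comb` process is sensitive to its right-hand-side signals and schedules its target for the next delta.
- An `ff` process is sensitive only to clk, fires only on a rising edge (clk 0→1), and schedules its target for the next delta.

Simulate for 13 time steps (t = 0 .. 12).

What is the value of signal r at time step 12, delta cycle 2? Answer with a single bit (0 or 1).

[bits: v,r,x,y,u,p,clk,q]
t=0: Δ0=01111000 Δ1=01111010 Δ2=00111010 Δ3=10000010 Δ4=00100010 Δ5=00001010 Δ6=00000010 | 6Δ
t=1: Δ0=00000010 Δ1=00000000 | 1Δ
t=2: Δ0=00000000 Δ1=00000010 Δ2=00000110 Δ3=00010110 Δ4=10011110 Δ5=10111110 Δ6=10110111 Δ7=10110110 | 7Δ
t=3: Δ0=10110110 Δ1=10110100 | 1Δ
t=4: Δ0=10110100 Δ1=10110110 Δ2=11110110 Δ3=01001110 Δ4=11101110 Δ5=11000111 Δ6=11001110 | 6Δ
t=5: Δ0=11001110 Δ1=11001100 | 1Δ
t=6: Δ0=11001100 Δ1=11001110 Δ2=11001010 Δ3=11011010 Δ4=01010010 Δ5=01110010 Δ6=01111010 | 6Δ
t=7: Δ0=01111010 Δ1=01111000 | 1Δ
t=8: Δ0=01111000 Δ1=01111010 Δ2=00111010 Δ3=10000010 Δ4=00100010 Δ5=00001010 Δ6=00000010 | 6Δ
t=9: Δ0=00000010 Δ1=00000000 | 1Δ
t=10: Δ0=00000000 Δ1=00000010 Δ2=00000110 Δ3=00010110 Δ4=10011110 Δ5=10111110 Δ6=10110111 Δ7=10110110 | 7Δ
t=11: Δ0=10110110 Δ1=10110100 | 1Δ
t=12: Δ0=10110100 Δ1=10110110 Δ2=11110110 Δ3=01001110 Δ4=11101110 Δ5=11000111 Δ6=11001110 | 6Δ

1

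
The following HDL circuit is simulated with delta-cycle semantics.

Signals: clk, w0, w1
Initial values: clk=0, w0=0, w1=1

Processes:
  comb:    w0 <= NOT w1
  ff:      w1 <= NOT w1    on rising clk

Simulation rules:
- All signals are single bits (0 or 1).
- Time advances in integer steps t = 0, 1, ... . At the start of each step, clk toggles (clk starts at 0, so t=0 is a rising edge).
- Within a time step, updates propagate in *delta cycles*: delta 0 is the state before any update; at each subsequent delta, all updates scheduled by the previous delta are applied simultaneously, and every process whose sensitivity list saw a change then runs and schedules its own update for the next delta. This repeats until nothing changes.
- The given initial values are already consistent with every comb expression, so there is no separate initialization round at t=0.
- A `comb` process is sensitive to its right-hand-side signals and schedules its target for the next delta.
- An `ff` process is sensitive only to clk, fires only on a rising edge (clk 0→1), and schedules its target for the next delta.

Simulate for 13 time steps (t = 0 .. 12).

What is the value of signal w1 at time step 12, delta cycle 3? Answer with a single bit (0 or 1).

0

t0.Δ0 clk=0 w0=0 w1=1
t0.Δ1 clk=1 w0=0 w1=1
t0.Δ2 clk=1 w0=0 w1=0
t0.Δ3 clk=1 w0=1 w1=0
t1.Δ0 clk=1 w0=1 w1=0
t1.Δ1 clk=0 w0=1 w1=0
t2.Δ0 clk=0 w0=1 w1=0
t2.Δ1 clk=1 w0=1 w1=0
t2.Δ2 clk=1 w0=1 w1=1
t2.Δ3 clk=1 w0=0 w1=1
t3.Δ0 clk=1 w0=0 w1=1
t3.Δ1 clk=0 w0=0 w1=1
t4.Δ0 clk=0 w0=0 w1=1
t4.Δ1 clk=1 w0=0 w1=1
t4.Δ2 clk=1 w0=0 w1=0
t4.Δ3 clk=1 w0=1 w1=0
t5.Δ0 clk=1 w0=1 w1=0
t5.Δ1 clk=0 w0=1 w1=0
t6.Δ0 clk=0 w0=1 w1=0
t6.Δ1 clk=1 w0=1 w1=0
t6.Δ2 clk=1 w0=1 w1=1
t6.Δ3 clk=1 w0=0 w1=1
t7.Δ0 clk=1 w0=0 w1=1
t7.Δ1 clk=0 w0=0 w1=1
t8.Δ0 clk=0 w0=0 w1=1
t8.Δ1 clk=1 w0=0 w1=1
t8.Δ2 clk=1 w0=0 w1=0
t8.Δ3 clk=1 w0=1 w1=0
t9.Δ0 clk=1 w0=1 w1=0
t9.Δ1 clk=0 w0=1 w1=0
t10.Δ0 clk=0 w0=1 w1=0
t10.Δ1 clk=1 w0=1 w1=0
t10.Δ2 clk=1 w0=1 w1=1
t10.Δ3 clk=1 w0=0 w1=1
t11.Δ0 clk=1 w0=0 w1=1
t11.Δ1 clk=0 w0=0 w1=1
t12.Δ0 clk=0 w0=0 w1=1
t12.Δ1 clk=1 w0=0 w1=1
t12.Δ2 clk=1 w0=0 w1=0
t12.Δ3 clk=1 w0=1 w1=0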